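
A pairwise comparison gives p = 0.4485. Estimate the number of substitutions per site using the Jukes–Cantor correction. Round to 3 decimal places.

d = −(3/4) ln(1 − 4p/3) = −0.75 ln(1 − 0.598) = −0.75 ln(0.402)
  = −0.75 × (-0.911303) = 0.683477 substitutions/site.

0.683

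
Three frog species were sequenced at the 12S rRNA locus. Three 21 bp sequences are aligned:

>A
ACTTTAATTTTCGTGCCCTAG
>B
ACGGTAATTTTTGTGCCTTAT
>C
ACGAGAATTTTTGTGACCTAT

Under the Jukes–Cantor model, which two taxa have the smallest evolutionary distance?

A–B: 5/21 differ, p = 0.238, d = 0.286.
A–C: 6/21 differ, p = 0.286, d = 0.360.
B–C: 4/21 differ, p = 0.190, d = 0.220.
The smallest distance is between B and C.

B and C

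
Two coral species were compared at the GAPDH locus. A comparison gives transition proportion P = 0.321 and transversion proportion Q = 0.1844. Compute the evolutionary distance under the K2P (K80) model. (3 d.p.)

0.991

Under the Kimura two-parameter model, d = −½ ln(1 − 2P − Q) − ¼ ln(1 − 2Q).
1 − 2P − Q = 0.1736, giving −½ ln(0.1736) = 0.875501.
1 − 2Q = 0.6312, giving −¼ ln(0.6312) = 0.115033.
d = 0.875501 + 0.115033 = 0.990534.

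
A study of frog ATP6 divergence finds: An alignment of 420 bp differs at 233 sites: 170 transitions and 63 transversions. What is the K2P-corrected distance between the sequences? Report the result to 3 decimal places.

P = 170/420 ≈ 0.404762 and Q = 63/420 = 0.15.
Under the Kimura two-parameter model, d = −½ ln(1 − 2P − Q) − ¼ ln(1 − 2Q).
1 − 2P − Q = 0.040476, giving −½ ln(0.040476) = 1.603523.
1 − 2Q = 0.7, giving −¼ ln(0.7) = 0.089169.
d = 1.603523 + 0.089169 = 1.692692.

1.693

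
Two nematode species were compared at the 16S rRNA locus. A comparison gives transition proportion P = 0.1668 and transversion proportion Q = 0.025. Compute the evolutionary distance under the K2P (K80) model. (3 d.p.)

0.235

Under the Kimura two-parameter model, d = −½ ln(1 − 2P − Q) − ¼ ln(1 − 2Q).
1 − 2P − Q = 0.6414, giving −½ ln(0.6414) = 0.222051.
1 − 2Q = 0.95, giving −¼ ln(0.95) = 0.012823.
d = 0.222051 + 0.012823 = 0.234874.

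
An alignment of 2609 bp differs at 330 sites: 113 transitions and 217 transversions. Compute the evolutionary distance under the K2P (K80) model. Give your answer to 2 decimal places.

P = 113/2609 ≈ 0.043312 and Q = 217/2609 ≈ 0.083174.
Under the Kimura two-parameter model, d = −½ ln(1 − 2P − Q) − ¼ ln(1 − 2Q).
1 − 2P − Q = 0.830202, giving −½ ln(0.830202) = 0.093043.
1 − 2Q = 0.833652, giving −¼ ln(0.833652) = 0.045485.
d = 0.093043 + 0.045485 = 0.138528.

0.14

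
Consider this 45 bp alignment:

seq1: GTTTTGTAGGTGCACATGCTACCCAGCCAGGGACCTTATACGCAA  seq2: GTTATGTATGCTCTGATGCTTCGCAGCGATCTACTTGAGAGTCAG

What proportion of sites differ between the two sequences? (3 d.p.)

The sequences differ at 18 of 45 positions.
p = 18/45 = 0.400.

0.400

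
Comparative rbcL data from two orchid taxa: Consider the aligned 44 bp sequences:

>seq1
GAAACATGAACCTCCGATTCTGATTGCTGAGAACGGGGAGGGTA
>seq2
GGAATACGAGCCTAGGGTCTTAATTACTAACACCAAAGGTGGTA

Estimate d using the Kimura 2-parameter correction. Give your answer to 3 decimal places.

Of 44 sites, 14 differences are transitions and 5 are transversions, so P = 14/44 ≈ 0.318182 and Q = 5/44 ≈ 0.113636.
Under the Kimura two-parameter model, d = −½ ln(1 − 2P − Q) − ¼ ln(1 − 2Q).
1 − 2P − Q = 0.25, giving −½ ln(0.25) = 0.693147.
1 − 2Q = 0.772728, giving −¼ ln(0.772728) = 0.064457.
d = 0.693147 + 0.064457 = 0.757604.

0.758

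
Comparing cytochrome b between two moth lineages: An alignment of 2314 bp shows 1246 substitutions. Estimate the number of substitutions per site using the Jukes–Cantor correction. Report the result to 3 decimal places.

p = 1246/2314 ≈ 0.538462.
d = −(3/4) ln(1 − 4p/3) = −0.75 ln(1 − 0.717949) = −0.75 ln(0.282051)
  = −0.75 × (-1.265667) = 0.949250 substitutions/site.

0.949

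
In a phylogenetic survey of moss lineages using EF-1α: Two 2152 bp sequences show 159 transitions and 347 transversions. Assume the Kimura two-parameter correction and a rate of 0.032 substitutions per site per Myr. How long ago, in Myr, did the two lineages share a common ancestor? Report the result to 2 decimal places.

P = 159/2152 ≈ 0.073885 and Q = 347/2152 ≈ 0.161245.
Under the Kimura two-parameter model, d = −½ ln(1 − 2P − Q) − ¼ ln(1 − 2Q).
1 − 2P − Q = 0.690985, giving −½ ln(0.690985) = 0.184819.
1 − 2Q = 0.67751, giving −¼ ln(0.67751) = 0.097333.
d = 0.184819 + 0.097333 = 0.282152.
Under a molecular clock d = 2μt, so t = d/(2μ) = 0.282152 / (2 × 0.032) = 4.41 Myr.

4.41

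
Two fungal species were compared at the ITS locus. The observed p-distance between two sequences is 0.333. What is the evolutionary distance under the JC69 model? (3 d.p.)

d = −(3/4) ln(1 − 4p/3) = −0.75 ln(1 − 0.444) = −0.75 ln(0.556)
  = −0.75 × (-0.586987) = 0.440240 substitutions/site.

0.440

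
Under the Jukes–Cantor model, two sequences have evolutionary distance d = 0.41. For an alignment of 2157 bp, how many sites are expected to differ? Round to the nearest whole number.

681

Invert JC69: p = (3/4)(1 − e^(−4d/3)) = 0.75 × (1 − e^(-0.546667)) = 0.75 × (1 − 0.578876) = 0.315843.
Expected differing sites = pL ≈ 0.315843 × 2157 = 681.273351 ≈ 681.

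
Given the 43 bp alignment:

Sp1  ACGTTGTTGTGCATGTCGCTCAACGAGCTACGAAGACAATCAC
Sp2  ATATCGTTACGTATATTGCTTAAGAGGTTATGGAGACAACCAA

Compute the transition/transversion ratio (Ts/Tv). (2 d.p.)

Transitions are A↔G and C↔T; transversions are all other mismatches.
Transitions: 15. Transversions: 2.
R = 15/2 = 7.50.

7.50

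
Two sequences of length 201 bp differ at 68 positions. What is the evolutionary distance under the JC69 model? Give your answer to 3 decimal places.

p = 68/201 ≈ 0.338308.
d = −(3/4) ln(1 − 4p/3) = −0.75 ln(1 − 0.451077) = −0.75 ln(0.548923)
  = −0.75 × (-0.599797) = 0.449848 substitutions/site.

0.450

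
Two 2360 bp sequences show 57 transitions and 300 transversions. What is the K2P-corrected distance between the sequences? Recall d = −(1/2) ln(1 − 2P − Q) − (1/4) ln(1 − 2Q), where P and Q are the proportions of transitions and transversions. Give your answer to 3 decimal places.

0.170

P = 57/2360 ≈ 0.024153 and Q = 300/2360 ≈ 0.127119.
Under the Kimura two-parameter model, d = −½ ln(1 − 2P − Q) − ¼ ln(1 − 2Q).
1 − 2P − Q = 0.824575, giving −½ ln(0.824575) = 0.096444.
1 − 2Q = 0.745762, giving −¼ ln(0.745762) = 0.073337.
d = 0.096444 + 0.073337 = 0.169781.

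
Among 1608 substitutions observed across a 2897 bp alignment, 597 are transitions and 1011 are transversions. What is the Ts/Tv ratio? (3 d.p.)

R = 597/1011 = 0.590504… ≈ 0.591 (to 3 d.p.).

0.591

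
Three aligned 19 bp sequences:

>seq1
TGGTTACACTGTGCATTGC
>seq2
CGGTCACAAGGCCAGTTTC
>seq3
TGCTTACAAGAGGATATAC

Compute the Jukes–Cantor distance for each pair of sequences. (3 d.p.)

seq1–seq2: 9/19 sites differ → p ≈ 0.473684, d = −0.75 ln(1 − 0.631579) = 0.748897 ≈ 0.749.
seq1–seq3: 9/19 sites differ → p ≈ 0.473684, d = −0.75 ln(1 − 0.631579) = 0.748897 ≈ 0.749.
seq2–seq3: 9/19 sites differ → p ≈ 0.473684, d = −0.75 ln(1 − 0.631579) = 0.748897 ≈ 0.749.

d(seq1,seq2) = 0.749, d(seq1,seq3) = 0.749, d(seq2,seq3) = 0.749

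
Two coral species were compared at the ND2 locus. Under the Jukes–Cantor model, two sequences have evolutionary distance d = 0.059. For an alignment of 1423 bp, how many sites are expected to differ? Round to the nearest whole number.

Invert JC69: p = (3/4)(1 − e^(−4d/3)) = 0.75 × (1 − e^(-0.078667)) = 0.75 × (1 − 0.924348) = 0.056739.
Expected differing sites = pL ≈ 0.056739 × 1423 = 80.739597 ≈ 81.

81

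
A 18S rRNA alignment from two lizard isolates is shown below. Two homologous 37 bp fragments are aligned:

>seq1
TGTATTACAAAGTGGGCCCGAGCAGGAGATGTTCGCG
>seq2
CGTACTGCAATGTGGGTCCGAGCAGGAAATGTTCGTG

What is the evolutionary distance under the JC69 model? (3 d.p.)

The sequences differ at 7 of 37 sites (1, 5, 7, 11, 17, 28, 36), so p = 7/37 ≈ 0.189189.
d = −(3/4) ln(1 − 4p/3) = −0.75 ln(1 − 0.252252) = −0.75 ln(0.747748)
  = −0.75 × (-0.290689) = 0.218017 substitutions/site.

0.218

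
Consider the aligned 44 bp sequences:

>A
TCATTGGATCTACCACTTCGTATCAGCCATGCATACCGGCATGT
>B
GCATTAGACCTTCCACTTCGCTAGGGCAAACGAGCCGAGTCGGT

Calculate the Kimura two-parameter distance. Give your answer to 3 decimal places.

0.700

Of 44 sites, 6 differences are transitions and 14 are transversions, so P = 6/44 ≈ 0.136364 and Q = 14/44 ≈ 0.318182.
Under the Kimura two-parameter model, d = −½ ln(1 − 2P − Q) − ¼ ln(1 − 2Q).
1 − 2P − Q = 0.40909, giving −½ ln(0.40909) = 0.446910.
1 − 2Q = 0.363636, giving −¼ ln(0.363636) = 0.252900.
d = 0.446910 + 0.252900 = 0.699810.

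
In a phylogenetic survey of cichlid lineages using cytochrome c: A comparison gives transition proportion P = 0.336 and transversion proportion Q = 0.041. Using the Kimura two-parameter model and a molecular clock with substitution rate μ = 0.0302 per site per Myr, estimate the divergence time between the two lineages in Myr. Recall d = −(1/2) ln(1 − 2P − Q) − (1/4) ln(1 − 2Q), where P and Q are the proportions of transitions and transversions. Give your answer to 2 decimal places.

Under the Kimura two-parameter model, d = −½ ln(1 − 2P − Q) − ¼ ln(1 − 2Q).
1 − 2P − Q = 0.287, giving −½ ln(0.287) = 0.624137.
1 − 2Q = 0.918, giving −¼ ln(0.918) = 0.021389.
d = 0.624137 + 0.021389 = 0.645526.
Under a molecular clock d = 2μt, so t = d/(2μ) = 0.645526 / (2 × 0.0302) = 10.69 Myr.

10.69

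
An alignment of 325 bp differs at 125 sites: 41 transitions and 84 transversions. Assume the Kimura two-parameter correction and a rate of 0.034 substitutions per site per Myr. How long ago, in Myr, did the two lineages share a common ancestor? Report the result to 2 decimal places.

P = 41/325 ≈ 0.126154 and Q = 84/325 ≈ 0.258462.
Under the Kimura two-parameter model, d = −½ ln(1 − 2P − Q) − ¼ ln(1 − 2Q).
1 − 2P − Q = 0.48923, giving −½ ln(0.48923) = 0.357461.
1 − 2Q = 0.483076, giving −¼ ln(0.483076) = 0.181895.
d = 0.357461 + 0.181895 = 0.539356.
Under a molecular clock d = 2μt, so t = d/(2μ) = 0.539356 / (2 × 0.034) = 7.93 Myr.

7.93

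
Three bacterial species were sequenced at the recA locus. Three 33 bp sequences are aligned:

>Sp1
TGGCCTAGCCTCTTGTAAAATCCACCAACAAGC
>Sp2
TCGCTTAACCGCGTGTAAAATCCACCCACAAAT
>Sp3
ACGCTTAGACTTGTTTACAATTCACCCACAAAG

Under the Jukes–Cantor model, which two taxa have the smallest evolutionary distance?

Sp1 and Sp2

Sp1–Sp2: 8/33 differ, p = 0.242, d = 0.293.
Sp1–Sp3: 12/33 differ, p = 0.364, d = 0.497.
Sp2–Sp3: 9/33 differ, p = 0.273, d = 0.339.
The smallest distance is between Sp1 and Sp2.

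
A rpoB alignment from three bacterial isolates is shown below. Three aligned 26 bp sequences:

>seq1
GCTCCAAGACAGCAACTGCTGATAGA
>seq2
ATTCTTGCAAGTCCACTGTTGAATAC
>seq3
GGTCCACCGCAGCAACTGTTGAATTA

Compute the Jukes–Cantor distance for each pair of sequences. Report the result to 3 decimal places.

seq1–seq2: 15/26 sites differ → p ≈ 0.576923, d = −0.75 ln(1 − 0.769231) = 1.099754 ≈ 1.100.
seq1–seq3: 8/26 sites differ → p ≈ 0.307692, d = −0.75 ln(1 − 0.410256) = 0.396050 ≈ 0.396.
seq2–seq3: 12/26 sites differ → p ≈ 0.461538, d = −0.75 ln(1 − 0.615384) = 0.716632 ≈ 0.717.

d(seq1,seq2) = 1.100, d(seq1,seq3) = 0.396, d(seq2,seq3) = 0.717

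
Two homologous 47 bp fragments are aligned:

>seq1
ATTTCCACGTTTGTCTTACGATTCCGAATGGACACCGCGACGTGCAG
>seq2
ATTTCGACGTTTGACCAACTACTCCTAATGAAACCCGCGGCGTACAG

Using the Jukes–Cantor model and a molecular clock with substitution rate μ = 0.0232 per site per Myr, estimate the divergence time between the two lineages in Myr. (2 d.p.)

The sequences differ at 12 of 47 sites, so p = 12/47 ≈ 0.255319.
d = −(3/4) ln(1 − 4p/3) = −0.75 ln(1 − 0.340425) = −0.75 ln(0.659575)
  = −0.75 × (-0.416160) = 0.312120 substitutions/site.
Under a molecular clock d = 2μt, so t = d/(2μ) = 0.312120 / (2 × 0.0232) = 6.73 Myr.

6.73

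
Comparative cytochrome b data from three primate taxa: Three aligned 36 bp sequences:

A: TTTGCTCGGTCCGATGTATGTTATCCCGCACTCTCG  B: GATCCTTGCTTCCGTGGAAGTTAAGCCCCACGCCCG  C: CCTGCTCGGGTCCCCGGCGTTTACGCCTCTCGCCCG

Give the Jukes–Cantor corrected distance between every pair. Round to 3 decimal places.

A–B: 15/36 sites differ → p ≈ 0.416667, d = −0.75 ln(1 − 0.555556) = 0.608198 ≈ 0.608.
A–C: 17/36 sites differ → p ≈ 0.472222, d = −0.75 ln(1 − 0.629629) = 0.744938 ≈ 0.745.
B–C: 14/36 sites differ → p ≈ 0.388889, d = −0.75 ln(1 − 0.518519) = 0.548166 ≈ 0.548.

d(A,B) = 0.608, d(A,C) = 0.745, d(B,C) = 0.548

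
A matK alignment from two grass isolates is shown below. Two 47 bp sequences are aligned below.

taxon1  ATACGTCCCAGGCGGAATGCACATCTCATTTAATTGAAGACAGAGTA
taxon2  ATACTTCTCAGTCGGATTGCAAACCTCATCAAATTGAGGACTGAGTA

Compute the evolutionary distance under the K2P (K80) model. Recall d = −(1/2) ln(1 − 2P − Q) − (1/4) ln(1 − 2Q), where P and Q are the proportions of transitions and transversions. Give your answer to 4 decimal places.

0.2505

Of 47 sites, 4 differences are transitions and 6 are transversions, so P = 4/47 ≈ 0.085106 and Q = 6/47 ≈ 0.12766.
Under the Kimura two-parameter model, d = −½ ln(1 − 2P − Q) − ¼ ln(1 − 2Q).
1 − 2P − Q = 0.702128, giving −½ ln(0.702128) = 0.176820.
1 − 2Q = 0.74468, giving −¼ ln(0.74468) = 0.073700.
d = 0.176820 + 0.073700 = 0.250520.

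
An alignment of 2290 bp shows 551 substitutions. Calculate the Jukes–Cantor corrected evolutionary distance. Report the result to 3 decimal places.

p = 551/2290 ≈ 0.240611.
d = −(3/4) ln(1 − 4p/3) = −0.75 ln(1 − 0.320815) = −0.75 ln(0.679185)
  = −0.75 × (-0.386862) = 0.290147 substitutions/site.

0.290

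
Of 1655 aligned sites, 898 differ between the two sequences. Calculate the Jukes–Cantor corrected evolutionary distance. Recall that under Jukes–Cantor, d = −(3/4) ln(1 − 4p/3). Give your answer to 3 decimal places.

p = 898/1655 ≈ 0.542598.
d = −(3/4) ln(1 − 4p/3) = −0.75 ln(1 − 0.723464) = −0.75 ln(0.276536)
  = −0.75 × (-1.285414) = 0.964061 substitutions/site.

0.964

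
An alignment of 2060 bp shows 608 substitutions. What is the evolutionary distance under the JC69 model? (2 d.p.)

p = 608/2060 ≈ 0.295146.
d = −(3/4) ln(1 − 4p/3) = −0.75 ln(1 − 0.393528) = −0.75 ln(0.606472)
  = −0.75 × (-0.500097) = 0.375073 substitutions/site.

0.38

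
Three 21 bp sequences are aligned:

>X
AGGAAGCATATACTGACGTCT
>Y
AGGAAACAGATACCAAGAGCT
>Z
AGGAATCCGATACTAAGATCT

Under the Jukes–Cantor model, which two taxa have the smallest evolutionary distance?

X–Y: 7/21 differ, p = 0.333, d = 0.441.
X–Z: 6/21 differ, p = 0.286, d = 0.360.
Y–Z: 4/21 differ, p = 0.190, d = 0.220.
The smallest distance is between Y and Z.

Y and Z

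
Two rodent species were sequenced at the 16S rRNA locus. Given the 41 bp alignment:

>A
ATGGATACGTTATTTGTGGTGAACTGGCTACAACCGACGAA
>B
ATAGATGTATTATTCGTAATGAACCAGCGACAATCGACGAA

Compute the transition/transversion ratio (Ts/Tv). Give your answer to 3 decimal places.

Transitions are A↔G and C↔T; transversions are all other mismatches.
Transitions: 10. Transversions: 1.
R = 10/1 = 10.000.

10.000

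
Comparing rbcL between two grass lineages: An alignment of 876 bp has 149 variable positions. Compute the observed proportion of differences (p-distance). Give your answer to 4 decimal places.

0.1701

p = 149/876 = 0.170091… ≈ 0.1701 (to 4 d.p.).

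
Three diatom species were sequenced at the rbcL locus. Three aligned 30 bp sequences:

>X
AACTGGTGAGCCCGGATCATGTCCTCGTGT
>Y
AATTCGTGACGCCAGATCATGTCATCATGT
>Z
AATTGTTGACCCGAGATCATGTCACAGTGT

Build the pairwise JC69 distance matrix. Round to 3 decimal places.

d(X,Y) = 0.280, d(X,Z) = 0.330, d(Y,Z) = 0.280

X–Y: 7/30 sites differ → p ≈ 0.233333, d = −0.75 ln(1 − 0.311111) = 0.279506 ≈ 0.280.
X–Z: 8/30 sites differ → p ≈ 0.266667, d = −0.75 ln(1 − 0.355556) = 0.329526 ≈ 0.330.
Y–Z: 7/30 sites differ → p ≈ 0.233333, d = −0.75 ln(1 − 0.311111) = 0.279506 ≈ 0.280.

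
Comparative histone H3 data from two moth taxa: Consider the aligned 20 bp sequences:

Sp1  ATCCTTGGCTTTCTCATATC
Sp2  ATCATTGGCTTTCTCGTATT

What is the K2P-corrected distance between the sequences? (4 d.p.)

Of 20 sites, 2 differences are transitions and 1 are transversions, so P = 2/20 = 0.1 and Q = 1/20 = 0.05.
Under the Kimura two-parameter model, d = −½ ln(1 − 2P − Q) − ¼ ln(1 − 2Q).
1 − 2P − Q = 0.75, giving −½ ln(0.75) = 0.143841.
1 − 2Q = 0.9, giving −¼ ln(0.9) = 0.026340.
d = 0.143841 + 0.026340 = 0.170181.

0.1702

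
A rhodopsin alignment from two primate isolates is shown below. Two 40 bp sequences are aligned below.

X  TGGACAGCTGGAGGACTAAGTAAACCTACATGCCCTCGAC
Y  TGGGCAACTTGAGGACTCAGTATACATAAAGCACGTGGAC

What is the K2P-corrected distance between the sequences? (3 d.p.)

0.389

Of 40 sites, 2 differences are transitions and 10 are transversions, so P = 2/40 = 0.05 and Q = 10/40 = 0.25.
Under the Kimura two-parameter model, d = −½ ln(1 − 2P − Q) − ¼ ln(1 − 2Q).
1 − 2P − Q = 0.65, giving −½ ln(0.65) = 0.215391.
1 − 2Q = 0.5, giving −¼ ln(0.5) = 0.173287.
d = 0.215391 + 0.173287 = 0.388678.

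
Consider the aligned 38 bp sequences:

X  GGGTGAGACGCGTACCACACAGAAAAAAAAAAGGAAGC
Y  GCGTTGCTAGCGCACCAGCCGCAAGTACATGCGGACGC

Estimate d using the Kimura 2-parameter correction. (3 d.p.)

0.753

Of 38 sites, 5 differences are transitions and 13 are transversions, so P = 5/38 ≈ 0.131579 and Q = 13/38 ≈ 0.342105.
Under the Kimura two-parameter model, d = −½ ln(1 − 2P − Q) − ¼ ln(1 − 2Q).
1 − 2P − Q = 0.394737, giving −½ ln(0.394737) = 0.464768.
1 − 2Q = 0.31579, giving −¼ ln(0.31579) = 0.288169.
d = 0.464768 + 0.288169 = 0.752937.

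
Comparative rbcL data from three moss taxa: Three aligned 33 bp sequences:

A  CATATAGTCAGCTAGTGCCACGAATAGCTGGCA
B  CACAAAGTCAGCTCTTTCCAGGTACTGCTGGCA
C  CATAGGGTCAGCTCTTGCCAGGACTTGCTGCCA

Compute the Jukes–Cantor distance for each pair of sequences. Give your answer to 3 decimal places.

A–B: 9/33 sites differ → p ≈ 0.272727, d = −0.75 ln(1 − 0.363636) = 0.338988 ≈ 0.339.
A–C: 8/33 sites differ → p ≈ 0.242424, d = −0.75 ln(1 − 0.323232) = 0.292820 ≈ 0.293.
B–C: 8/33 sites differ → p ≈ 0.242424, d = −0.75 ln(1 − 0.323232) = 0.292820 ≈ 0.293.

d(A,B) = 0.339, d(A,C) = 0.293, d(B,C) = 0.293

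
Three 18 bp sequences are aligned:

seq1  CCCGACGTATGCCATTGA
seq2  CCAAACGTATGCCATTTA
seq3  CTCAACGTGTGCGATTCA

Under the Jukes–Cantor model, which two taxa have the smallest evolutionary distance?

seq1–seq2: 3/18 differ, p = 0.167, d = 0.188.
seq1–seq3: 5/18 differ, p = 0.278, d = 0.347.
seq2–seq3: 5/18 differ, p = 0.278, d = 0.347.
The smallest distance is between seq1 and seq2.

seq1 and seq2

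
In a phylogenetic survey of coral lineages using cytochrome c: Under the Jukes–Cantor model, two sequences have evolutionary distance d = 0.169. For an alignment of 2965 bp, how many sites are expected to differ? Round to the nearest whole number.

Invert JC69: p = (3/4)(1 − e^(−4d/3)) = 0.75 × (1 − e^(-0.225333)) = 0.75 × (1 − 0.798250) = 0.151313.
Expected differing sites = pL ≈ 0.151313 × 2965 = 448.643045 ≈ 449.

449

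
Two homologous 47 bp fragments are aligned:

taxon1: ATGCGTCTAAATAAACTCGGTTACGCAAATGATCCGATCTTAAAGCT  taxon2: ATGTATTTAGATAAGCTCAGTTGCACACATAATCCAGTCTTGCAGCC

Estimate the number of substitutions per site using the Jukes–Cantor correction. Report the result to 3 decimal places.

The sequences differ at 15 of 47 sites, so p = 15/47 ≈ 0.319149.
d = −(3/4) ln(1 − 4p/3) = −0.75 ln(1 − 0.425532) = −0.75 ln(0.574468)
  = −0.75 × (-0.554311) = 0.415733 substitutions/site.

0.416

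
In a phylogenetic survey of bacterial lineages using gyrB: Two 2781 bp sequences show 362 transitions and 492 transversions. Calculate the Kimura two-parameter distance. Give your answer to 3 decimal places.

P = 362/2781 ≈ 0.130169 and Q = 492/2781 ≈ 0.176915.
Under the Kimura two-parameter model, d = −½ ln(1 − 2P − Q) − ¼ ln(1 − 2Q).
1 − 2P − Q = 0.562747, giving −½ ln(0.562747) = 0.287463.
1 − 2Q = 0.64617, giving −¼ ln(0.64617) = 0.109173.
d = 0.287463 + 0.109173 = 0.396636.

0.397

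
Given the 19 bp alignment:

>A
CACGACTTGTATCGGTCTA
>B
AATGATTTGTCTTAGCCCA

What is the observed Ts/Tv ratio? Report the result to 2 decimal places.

Transitions are A↔G and C↔T; transversions are all other mismatches.
Transitions: 6. Transversions: 2.
R = 6/2 = 3.00.

3.00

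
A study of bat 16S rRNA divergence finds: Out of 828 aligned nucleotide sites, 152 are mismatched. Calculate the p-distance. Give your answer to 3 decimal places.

p = 152/828 = 0.183574… ≈ 0.184 (to 3 d.p.).

0.184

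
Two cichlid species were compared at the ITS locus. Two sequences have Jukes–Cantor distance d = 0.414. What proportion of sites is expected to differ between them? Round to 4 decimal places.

0.3182

p = (3/4)(1 − e^(−4d/3)) = 0.75 × (1 − e^(-0.552)) = 0.75 × (1 − 0.575797) = 0.318152.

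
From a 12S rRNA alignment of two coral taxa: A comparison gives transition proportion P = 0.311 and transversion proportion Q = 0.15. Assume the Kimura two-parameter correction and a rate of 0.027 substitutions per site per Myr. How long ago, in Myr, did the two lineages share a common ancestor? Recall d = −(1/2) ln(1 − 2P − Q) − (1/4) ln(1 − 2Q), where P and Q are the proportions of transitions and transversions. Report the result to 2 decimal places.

15.34

Under the Kimura two-parameter model, d = −½ ln(1 − 2P − Q) − ¼ ln(1 − 2Q).
1 − 2P − Q = 0.228, giving −½ ln(0.228) = 0.739205.
1 − 2Q = 0.7, giving −¼ ln(0.7) = 0.089169.
d = 0.739205 + 0.089169 = 0.828374.
Under a molecular clock d = 2μt, so t = d/(2μ) = 0.828374 / (2 × 0.027) = 15.34 Myr.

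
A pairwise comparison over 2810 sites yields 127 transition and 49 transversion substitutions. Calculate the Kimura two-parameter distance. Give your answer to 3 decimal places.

0.066

P = 127/2810 ≈ 0.045196 and Q = 49/2810 ≈ 0.017438.
Under the Kimura two-parameter model, d = −½ ln(1 − 2P − Q) − ¼ ln(1 − 2Q).
1 − 2P − Q = 0.89217, giving −½ ln(0.89217) = 0.057049.
1 − 2Q = 0.965124, giving −¼ ln(0.965124) = 0.008875.
d = 0.057049 + 0.008875 = 0.065924.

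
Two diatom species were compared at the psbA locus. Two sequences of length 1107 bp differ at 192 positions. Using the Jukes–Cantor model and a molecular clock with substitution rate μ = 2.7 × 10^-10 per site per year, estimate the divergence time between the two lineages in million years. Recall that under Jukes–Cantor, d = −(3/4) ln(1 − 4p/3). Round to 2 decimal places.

365.27

p = 192/1107 ≈ 0.173442.
d = −(3/4) ln(1 − 4p/3) = −0.75 ln(1 − 0.231256) = −0.75 ln(0.768744)
  = −0.75 × (-0.262997) = 0.197248 substitutions/site.
Under a molecular clock d = 2μt, so t = d/(2μ) = 0.197248 / (2 × 2.7 × 10^-10) = 365.27 million years.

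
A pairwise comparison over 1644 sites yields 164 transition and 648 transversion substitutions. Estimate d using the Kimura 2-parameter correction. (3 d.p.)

P = 164/1644 ≈ 0.099757 and Q = 648/1644 ≈ 0.394161.
Under the Kimura two-parameter model, d = −½ ln(1 − 2P − Q) − ¼ ln(1 − 2Q).
1 − 2P − Q = 0.406325, giving −½ ln(0.406325) = 0.450301.
1 − 2Q = 0.211678, giving −¼ ln(0.211678) = 0.388172.
d = 0.450301 + 0.388172 = 0.838473.

0.838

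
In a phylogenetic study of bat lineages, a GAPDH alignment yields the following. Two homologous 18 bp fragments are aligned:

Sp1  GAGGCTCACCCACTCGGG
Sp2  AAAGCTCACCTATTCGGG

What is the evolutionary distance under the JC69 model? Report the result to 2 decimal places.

The sequences differ at 4 of 18 sites (1, 3, 11, 13), so p = 4/18 ≈ 0.222222.
d = −(3/4) ln(1 − 4p/3) = −0.75 ln(1 − 0.296296) = −0.75 ln(0.703704)
  = −0.75 × (-0.351397) = 0.263548 substitutions/site.

0.26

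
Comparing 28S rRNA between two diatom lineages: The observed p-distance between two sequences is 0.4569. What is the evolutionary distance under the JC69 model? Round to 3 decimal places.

0.705

d = −(3/4) ln(1 − 4p/3) = −0.75 ln(1 − 0.6092) = −0.75 ln(0.3908)
  = −0.75 × (-0.939559) = 0.704669 substitutions/site.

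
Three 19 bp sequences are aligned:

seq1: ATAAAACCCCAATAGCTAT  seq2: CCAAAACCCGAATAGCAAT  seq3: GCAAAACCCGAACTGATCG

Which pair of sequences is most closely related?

seq1–seq2: 4/19 differ, p = 0.211, d = 0.247.
seq1–seq3: 8/19 differ, p = 0.421, d = 0.618.
seq2–seq3: 7/19 differ, p = 0.368, d = 0.507.
The smallest distance is between seq1 and seq2.

seq1 and seq2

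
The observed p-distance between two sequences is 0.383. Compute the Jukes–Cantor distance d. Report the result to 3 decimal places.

0.536

d = −(3/4) ln(1 − 4p/3) = −0.75 ln(1 − 0.510667) = −0.75 ln(0.489333)
  = −0.75 × (-0.714712) = 0.536034 substitutions/site.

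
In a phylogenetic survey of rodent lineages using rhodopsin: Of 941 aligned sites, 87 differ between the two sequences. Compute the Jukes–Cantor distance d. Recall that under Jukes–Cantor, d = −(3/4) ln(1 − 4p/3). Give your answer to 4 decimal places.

p = 87/941 ≈ 0.092455.
d = −(3/4) ln(1 − 4p/3) = −0.75 ln(1 − 0.123273) = −0.75 ln(0.876727)
  = −0.75 × (-0.131560) = 0.098670 substitutions/site.

0.0987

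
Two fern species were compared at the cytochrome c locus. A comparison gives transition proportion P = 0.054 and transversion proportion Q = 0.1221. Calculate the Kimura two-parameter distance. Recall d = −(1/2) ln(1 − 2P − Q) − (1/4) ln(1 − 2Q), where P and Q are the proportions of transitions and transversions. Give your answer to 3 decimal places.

Under the Kimura two-parameter model, d = −½ ln(1 − 2P − Q) − ¼ ln(1 − 2Q).
1 − 2P − Q = 0.7699, giving −½ ln(0.7699) = 0.130747.
1 − 2Q = 0.7558, giving −¼ ln(0.7558) = 0.069995.
d = 0.130747 + 0.069995 = 0.200742.

0.201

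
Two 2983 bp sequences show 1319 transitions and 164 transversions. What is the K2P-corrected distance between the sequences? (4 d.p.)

1.4302

P = 1319/2983 ≈ 0.442172 and Q = 164/2983 ≈ 0.054978.
Under the Kimura two-parameter model, d = −½ ln(1 − 2P − Q) − ¼ ln(1 − 2Q).
1 − 2P − Q = 0.060678, giving −½ ln(0.060678) = 1.401087.
1 − 2Q = 0.890044, giving −¼ ln(0.890044) = 0.029121.
d = 1.401087 + 0.029121 = 1.430208.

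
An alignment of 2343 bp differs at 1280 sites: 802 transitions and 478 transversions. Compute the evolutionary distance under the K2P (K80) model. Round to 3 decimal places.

1.228

P = 802/2343 ≈ 0.342296 and Q = 478/2343 ≈ 0.204012.
Under the Kimura two-parameter model, d = −½ ln(1 − 2P − Q) − ¼ ln(1 − 2Q).
1 − 2P − Q = 0.111396, giving −½ ln(0.111396) = 1.097332.
1 − 2Q = 0.591976, giving −¼ ln(0.591976) = 0.131072.
d = 1.097332 + 0.131072 = 1.228404.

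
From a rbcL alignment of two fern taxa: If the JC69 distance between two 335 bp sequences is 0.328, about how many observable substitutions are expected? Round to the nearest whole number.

89

Invert JC69: p = (3/4)(1 − e^(−4d/3)) = 0.75 × (1 − e^(-0.437333)) = 0.75 × (1 − 0.645756) = 0.265683.
Expected differing sites = pL ≈ 0.265683 × 335 = 89.003805 ≈ 89.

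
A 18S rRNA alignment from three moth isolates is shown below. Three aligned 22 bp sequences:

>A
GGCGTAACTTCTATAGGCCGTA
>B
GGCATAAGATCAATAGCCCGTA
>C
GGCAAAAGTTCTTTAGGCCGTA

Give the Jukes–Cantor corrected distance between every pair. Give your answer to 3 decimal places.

A–B: 5/22 sites differ → p ≈ 0.227273, d = −0.75 ln(1 − 0.303031) = 0.270761 ≈ 0.271.
A–C: 4/22 sites differ → p ≈ 0.181818, d = −0.75 ln(1 − 0.242424) = 0.208224 ≈ 0.208.
B–C: 5/22 sites differ → p ≈ 0.227273, d = −0.75 ln(1 − 0.303031) = 0.270761 ≈ 0.271.

d(A,B) = 0.271, d(A,C) = 0.208, d(B,C) = 0.271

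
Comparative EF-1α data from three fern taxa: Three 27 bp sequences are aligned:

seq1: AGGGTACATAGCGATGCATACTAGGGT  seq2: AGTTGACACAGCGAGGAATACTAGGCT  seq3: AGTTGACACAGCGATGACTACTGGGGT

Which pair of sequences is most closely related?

seq2 and seq3

seq1–seq2: 7/27 differ, p = 0.259, d = 0.318.
seq1–seq3: 7/27 differ, p = 0.259, d = 0.318.
seq2–seq3: 4/27 differ, p = 0.148, d = 0.165.
The smallest distance is between seq2 and seq3.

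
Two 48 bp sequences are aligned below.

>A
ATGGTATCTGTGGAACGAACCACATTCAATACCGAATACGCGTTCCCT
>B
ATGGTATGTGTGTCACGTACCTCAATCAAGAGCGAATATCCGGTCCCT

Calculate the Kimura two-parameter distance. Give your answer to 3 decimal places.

Of 48 sites, 1 differences are transitions and 10 are transversions, so P = 1/48 ≈ 0.020833 and Q = 10/48 ≈ 0.208333.
Under the Kimura two-parameter model, d = −½ ln(1 − 2P − Q) − ¼ ln(1 − 2Q).
1 − 2P − Q = 0.750001, giving −½ ln(0.750001) = 0.143840.
1 − 2Q = 0.583334, giving −¼ ln(0.583334) = 0.134749.
d = 0.143840 + 0.134749 = 0.278589.

0.279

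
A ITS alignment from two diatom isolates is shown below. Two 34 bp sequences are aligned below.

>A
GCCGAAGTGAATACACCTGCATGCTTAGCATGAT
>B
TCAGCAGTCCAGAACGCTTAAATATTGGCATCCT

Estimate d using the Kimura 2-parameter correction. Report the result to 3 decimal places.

1.085

Of 34 sites, 1 differences are transitions and 16 are transversions, so P = 1/34 ≈ 0.029412 and Q = 16/34 ≈ 0.470588.
Under the Kimura two-parameter model, d = −½ ln(1 − 2P − Q) − ¼ ln(1 − 2Q).
1 − 2P − Q = 0.470588, giving −½ ln(0.470588) = 0.376886.
1 − 2Q = 0.058824, giving −¼ ln(0.058824) = 0.708301.
d = 0.376886 + 0.708301 = 1.085187.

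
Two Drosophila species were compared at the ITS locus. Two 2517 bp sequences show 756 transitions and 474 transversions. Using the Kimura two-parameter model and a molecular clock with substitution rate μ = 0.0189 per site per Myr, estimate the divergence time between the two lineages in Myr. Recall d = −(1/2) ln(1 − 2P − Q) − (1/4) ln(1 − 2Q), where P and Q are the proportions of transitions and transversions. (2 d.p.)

P = 756/2517 ≈ 0.300358 and Q = 474/2517 ≈ 0.188319.
Under the Kimura two-parameter model, d = −½ ln(1 − 2P − Q) − ¼ ln(1 − 2Q).
1 − 2P − Q = 0.210965, giving −½ ln(0.210965) = 0.778032.
1 − 2Q = 0.623362, giving −¼ ln(0.623362) = 0.118157.
d = 0.778032 + 0.118157 = 0.896189.
Under a molecular clock d = 2μt, so t = d/(2μ) = 0.896189 / (2 × 0.0189) = 23.71 Myr.

23.71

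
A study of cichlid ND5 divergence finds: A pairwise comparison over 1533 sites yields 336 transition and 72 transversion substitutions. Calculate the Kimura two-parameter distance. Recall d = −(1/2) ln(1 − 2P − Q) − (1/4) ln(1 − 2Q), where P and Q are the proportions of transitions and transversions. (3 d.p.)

P = 336/1533 ≈ 0.219178 and Q = 72/1533 ≈ 0.046967.
Under the Kimura two-parameter model, d = −½ ln(1 − 2P − Q) − ¼ ln(1 − 2Q).
1 − 2P − Q = 0.514677, giving −½ ln(0.514677) = 0.332108.
1 − 2Q = 0.906066, giving −¼ ln(0.906066) = 0.024661.
d = 0.332108 + 0.024661 = 0.356769.

0.357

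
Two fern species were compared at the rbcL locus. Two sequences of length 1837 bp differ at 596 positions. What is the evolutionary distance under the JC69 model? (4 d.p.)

p = 596/1837 ≈ 0.324442.
d = −(3/4) ln(1 − 4p/3) = −0.75 ln(1 − 0.432589) = −0.75 ln(0.567411)
  = −0.75 × (-0.566671) = 0.425003 substitutions/site.

0.4250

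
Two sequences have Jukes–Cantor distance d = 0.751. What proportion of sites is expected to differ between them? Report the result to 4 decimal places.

p = (3/4)(1 − e^(−4d/3)) = 0.75 × (1 − e^(-1.001333)) = 0.75 × (1 − 0.367389) = 0.474458.

0.4745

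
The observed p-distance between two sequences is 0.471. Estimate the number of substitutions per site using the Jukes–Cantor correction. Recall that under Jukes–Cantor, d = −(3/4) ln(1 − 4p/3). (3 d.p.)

d = −(3/4) ln(1 − 4p/3) = −0.75 ln(1 − 0.628) = −0.75 ln(0.372)
  = −0.75 × (-0.988861) = 0.741646 substitutions/site.

0.742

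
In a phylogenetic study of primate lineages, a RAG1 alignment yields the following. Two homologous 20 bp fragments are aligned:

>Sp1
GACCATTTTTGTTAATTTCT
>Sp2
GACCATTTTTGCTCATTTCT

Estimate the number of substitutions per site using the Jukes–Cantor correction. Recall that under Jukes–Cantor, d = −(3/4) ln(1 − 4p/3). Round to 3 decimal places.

The sequences differ at 2 of 20 sites (12, 14), so p = 2/20 = 0.1.
d = −(3/4) ln(1 − 4p/3) = −0.75 ln(1 − 0.133333) = −0.75 ln(0.866667)
  = −0.75 × (-0.143100) = 0.107325 substitutions/site.

0.107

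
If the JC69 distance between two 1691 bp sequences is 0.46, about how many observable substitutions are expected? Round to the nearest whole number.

Invert JC69: p = (3/4)(1 − e^(−4d/3)) = 0.75 × (1 − e^(-0.613333)) = 0.75 × (1 − 0.541543) = 0.343843.
Expected differing sites = pL ≈ 0.343843 × 1691 = 581.438513 ≈ 581.

581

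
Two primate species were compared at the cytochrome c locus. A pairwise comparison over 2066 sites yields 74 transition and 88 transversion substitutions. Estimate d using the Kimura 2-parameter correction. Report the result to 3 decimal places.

P = 74/2066 ≈ 0.035818 and Q = 88/2066 ≈ 0.042594.
Under the Kimura two-parameter model, d = −½ ln(1 − 2P − Q) − ¼ ln(1 − 2Q).
1 − 2P − Q = 0.88577, giving −½ ln(0.88577) = 0.060649.
1 − 2Q = 0.914812, giving −¼ ln(0.914812) = 0.022259.
d = 0.060649 + 0.022259 = 0.082908.

0.083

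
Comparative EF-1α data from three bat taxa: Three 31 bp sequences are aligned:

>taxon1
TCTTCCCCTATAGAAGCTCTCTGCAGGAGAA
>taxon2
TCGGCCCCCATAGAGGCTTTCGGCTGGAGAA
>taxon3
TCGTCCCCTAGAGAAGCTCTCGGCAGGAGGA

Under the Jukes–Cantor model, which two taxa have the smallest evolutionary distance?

taxon1–taxon2: 7/31 differ, p = 0.226, d = 0.269.
taxon1–taxon3: 4/31 differ, p = 0.129, d = 0.142.
taxon2–taxon3: 7/31 differ, p = 0.226, d = 0.269.
The smallest distance is between taxon1 and taxon3.

taxon1 and taxon3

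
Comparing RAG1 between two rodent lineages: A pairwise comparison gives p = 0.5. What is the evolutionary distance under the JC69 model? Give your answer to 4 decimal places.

0.8240

d = −(3/4) ln(1 − 4p/3) = −0.75 ln(1 − 0.666667) = −0.75 ln(0.333333)
  = −0.75 × (-1.098613) = 0.823960 substitutions/site.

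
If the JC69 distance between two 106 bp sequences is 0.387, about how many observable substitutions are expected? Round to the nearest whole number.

32

Invert JC69: p = (3/4)(1 − e^(−4d/3)) = 0.75 × (1 − e^(-0.516)) = 0.75 × (1 − 0.596903) = 0.302323.
Expected differing sites = pL ≈ 0.302323 × 106 = 32.046238 ≈ 32.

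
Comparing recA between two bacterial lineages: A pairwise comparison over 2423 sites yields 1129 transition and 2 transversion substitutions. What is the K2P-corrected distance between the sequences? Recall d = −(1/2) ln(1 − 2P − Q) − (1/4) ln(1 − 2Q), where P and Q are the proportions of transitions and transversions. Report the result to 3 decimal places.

1.350

P = 1129/2423 ≈ 0.465951 and Q = 2/2423 ≈ 0.000825.
Under the Kimura two-parameter model, d = −½ ln(1 − 2P − Q) − ¼ ln(1 − 2Q).
1 − 2P − Q = 0.067273, giving −½ ln(0.067273) = 1.349498.
1 − 2Q = 0.99835, giving −¼ ln(0.99835) = 0.000413.
d = 1.349498 + 0.000413 = 1.349911.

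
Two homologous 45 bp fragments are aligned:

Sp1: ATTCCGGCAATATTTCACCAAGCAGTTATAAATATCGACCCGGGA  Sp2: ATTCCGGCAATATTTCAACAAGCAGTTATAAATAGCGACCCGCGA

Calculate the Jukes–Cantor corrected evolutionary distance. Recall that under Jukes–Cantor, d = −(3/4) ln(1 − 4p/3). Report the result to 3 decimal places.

The sequences differ at 3 of 45 sites (18, 35, 43), so p = 3/45 ≈ 0.066667.
d = −(3/4) ln(1 − 4p/3) = −0.75 ln(1 − 0.088889) = −0.75 ln(0.911111)
  = −0.75 × (-0.093091) = 0.069818 substitutions/site.

0.070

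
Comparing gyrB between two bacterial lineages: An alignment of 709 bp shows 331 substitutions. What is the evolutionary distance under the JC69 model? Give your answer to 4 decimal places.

p = 331/709 ≈ 0.466855.
d = −(3/4) ln(1 − 4p/3) = −0.75 ln(1 − 0.622473) = −0.75 ln(0.377527)
  = −0.75 × (-0.974113) = 0.730585 substitutions/site.

0.7306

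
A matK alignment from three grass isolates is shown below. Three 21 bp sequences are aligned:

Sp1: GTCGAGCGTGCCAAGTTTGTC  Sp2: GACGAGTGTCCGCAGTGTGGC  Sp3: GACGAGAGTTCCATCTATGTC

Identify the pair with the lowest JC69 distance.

Sp1 and Sp3

Sp1–Sp2: 7/21 differ, p = 0.333, d = 0.441.
Sp1–Sp3: 6/21 differ, p = 0.286, d = 0.360.
Sp2–Sp3: 8/21 differ, p = 0.381, d = 0.532.
The smallest distance is between Sp1 and Sp3.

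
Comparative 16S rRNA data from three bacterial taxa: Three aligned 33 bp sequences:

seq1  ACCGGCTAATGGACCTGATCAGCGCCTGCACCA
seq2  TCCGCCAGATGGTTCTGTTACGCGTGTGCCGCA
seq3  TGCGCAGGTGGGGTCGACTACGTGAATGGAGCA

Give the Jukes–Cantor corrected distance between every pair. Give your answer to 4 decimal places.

seq1–seq2: 13/33 sites differ → p ≈ 0.393939, d = −0.75 ln(1 − 0.525252) = 0.558728 ≈ 0.5587.
seq1–seq3: 20/33 sites differ → p ≈ 0.606061, d = −0.75 ln(1 − 0.808081) = 1.238011 ≈ 1.2380.
seq2–seq3: 14/33 sites differ → p ≈ 0.424242, d = −0.75 ln(1 − 0.565656) = 0.625439 ≈ 0.6254.

d(seq1,seq2) = 0.5587, d(seq1,seq3) = 1.2380, d(seq2,seq3) = 0.6254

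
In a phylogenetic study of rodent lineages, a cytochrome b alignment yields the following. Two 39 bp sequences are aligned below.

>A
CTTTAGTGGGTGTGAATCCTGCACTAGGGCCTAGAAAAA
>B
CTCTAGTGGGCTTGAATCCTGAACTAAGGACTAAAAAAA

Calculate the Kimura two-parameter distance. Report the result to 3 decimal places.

0.207

Of 39 sites, 4 differences are transitions and 3 are transversions, so P = 4/39 ≈ 0.102564 and Q = 3/39 ≈ 0.076923.
Under the Kimura two-parameter model, d = −½ ln(1 − 2P − Q) − ¼ ln(1 − 2Q).
1 − 2P − Q = 0.717949, giving −½ ln(0.717949) = 0.165678.
1 − 2Q = 0.846154, giving −¼ ln(0.846154) = 0.041763.
d = 0.165678 + 0.041763 = 0.207441.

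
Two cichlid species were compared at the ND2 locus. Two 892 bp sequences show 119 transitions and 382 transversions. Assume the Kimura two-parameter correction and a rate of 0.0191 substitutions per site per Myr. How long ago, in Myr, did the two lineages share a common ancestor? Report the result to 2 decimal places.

P = 119/892 ≈ 0.133408 and Q = 382/892 ≈ 0.428251.
Under the Kimura two-parameter model, d = −½ ln(1 − 2P − Q) − ¼ ln(1 − 2Q).
1 − 2P − Q = 0.304933, giving −½ ln(0.304933) = 0.593832.
1 − 2Q = 0.143498, giving −¼ ln(0.143498) = 0.485359.
d = 0.593832 + 0.485359 = 1.079191.
Under a molecular clock d = 2μt, so t = d/(2μ) = 1.079191 / (2 × 0.0191) = 28.25 Myr.

28.25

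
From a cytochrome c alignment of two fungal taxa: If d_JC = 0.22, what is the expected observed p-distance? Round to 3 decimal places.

p = (3/4)(1 − e^(−4d/3)) = 0.75 × (1 − e^(-0.293333)) = 0.75 × (1 − 0.745774) = 0.190670.

0.191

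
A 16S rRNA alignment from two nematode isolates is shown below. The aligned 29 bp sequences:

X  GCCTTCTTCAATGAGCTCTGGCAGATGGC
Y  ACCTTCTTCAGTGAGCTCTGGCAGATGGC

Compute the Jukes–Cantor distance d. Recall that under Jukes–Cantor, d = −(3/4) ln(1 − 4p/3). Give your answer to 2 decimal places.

The sequences differ at 2 of 29 sites (1, 11), so p = 2/29 ≈ 0.068966.
d = −(3/4) ln(1 − 4p/3) = −0.75 ln(1 − 0.091955) = −0.75 ln(0.908045)
  = −0.75 × (-0.096461) = 0.072346 substitutions/site.

0.07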